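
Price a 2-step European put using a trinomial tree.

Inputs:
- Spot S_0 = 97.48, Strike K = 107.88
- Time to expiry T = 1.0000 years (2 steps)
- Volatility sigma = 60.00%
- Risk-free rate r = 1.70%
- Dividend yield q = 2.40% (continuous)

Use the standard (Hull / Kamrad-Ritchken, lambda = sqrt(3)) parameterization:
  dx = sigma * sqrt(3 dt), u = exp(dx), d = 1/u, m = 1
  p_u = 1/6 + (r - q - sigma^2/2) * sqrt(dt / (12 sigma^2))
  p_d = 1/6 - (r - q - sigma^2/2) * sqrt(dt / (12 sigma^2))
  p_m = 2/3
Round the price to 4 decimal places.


dt = T/N = 0.500000; dx = sigma*sqrt(3*dt) = 0.734847
u = exp(dx) = 2.085163; d = 1/u = 0.479579
p_u = 0.103048, p_m = 0.666667, p_d = 0.230285
Discount per step: exp(-r*dt) = 0.991536
Stock lattice S(k, j) with j the centered position index:
  k=0: S(0,+0) = 97.4800
  k=1: S(1,-1) = 46.7493; S(1,+0) = 97.4800; S(1,+1) = 203.2617
  k=2: S(2,-2) = 22.4200; S(2,-1) = 46.7493; S(2,+0) = 97.4800; S(2,+1) = 203.2617; S(2,+2) = 423.8337
Terminal payoffs V(N, j) = max(K - S_T, 0):
  V(2,-2) = 85.460001; V(2,-1) = 61.130652; V(2,+0) = 10.400000; V(2,+1) = 0.000000; V(2,+2) = 0.000000
Backward induction: V(k, j) = exp(-r*dt) * [p_u * V(k+1, j+1) + p_m * V(k+1, j) + p_d * V(k+1, j-1)]
  V(1,-1) = exp(-r*dt) * [p_u*10.400000 + p_m*61.130652 + p_d*85.460001] = 60.985072
  V(1,+0) = exp(-r*dt) * [p_u*0.000000 + p_m*10.400000 + p_d*61.130652] = 20.832992
  V(1,+1) = exp(-r*dt) * [p_u*0.000000 + p_m*0.000000 + p_d*10.400000] = 2.374697
  V(0,+0) = exp(-r*dt) * [p_u*2.374697 + p_m*20.832992 + p_d*60.985072] = 27.938846

Answer: Price = V(0,0) = 27.9388


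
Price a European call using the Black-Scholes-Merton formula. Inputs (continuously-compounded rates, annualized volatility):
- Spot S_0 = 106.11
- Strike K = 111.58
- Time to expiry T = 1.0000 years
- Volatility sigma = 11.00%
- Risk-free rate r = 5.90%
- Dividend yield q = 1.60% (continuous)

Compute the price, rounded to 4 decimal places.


d1 = (ln(S/K) + (r - q + 0.5*sigma^2) * T) / (sigma * sqrt(T)) = -0.01105028
d2 = d1 - sigma * sqrt(T) = -0.12105028
exp(-rT) = 0.94270677; exp(-qT) = 0.98412732
C = S_0 * exp(-qT) * N(d1) - K * exp(-rT) * N(d2)
N(d1) = 0.49559167; N(d2) = 0.45182561
C = 106.1100 * 0.98412732 * 0.49559167 - 111.5800 * 0.94270677 * 0.45182561 = 4.2263

Answer: Price = 4.2263


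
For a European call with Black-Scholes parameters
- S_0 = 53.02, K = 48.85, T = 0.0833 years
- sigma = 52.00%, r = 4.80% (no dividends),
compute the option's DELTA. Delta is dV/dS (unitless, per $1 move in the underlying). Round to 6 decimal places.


Answer: Delta = 0.741341

Derivation:
d1 = 0.6474860468; d2 = 0.4974050020
phi(d1) = 0.3234995282; exp(-qT) = 1.0000000000; exp(-rT) = 0.9960095830
N(d1) = 0.7413412889
Delta = exp(-qT) * N(d1) = 1.0000000000 * 0.7413412889 = 0.741341


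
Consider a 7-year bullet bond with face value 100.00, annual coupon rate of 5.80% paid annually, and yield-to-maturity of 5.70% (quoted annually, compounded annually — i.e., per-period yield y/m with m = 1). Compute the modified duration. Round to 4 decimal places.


Answer: Modified duration = 5.6308

Derivation:
Coupon per period c = face * coupon_rate / m = 5.800000
Periods per year m = 1; per-period yield y/m = 0.057000
Number of cashflows N = 7
Cashflows (t years, CF_t, discount factor 1/(1+y/m)^(m*t), PV):
  t = 1.0000: CF_t = 5.800000, DF = 0.946074, PV = 5.487228
  t = 2.0000: CF_t = 5.800000, DF = 0.895056, PV = 5.191323
  t = 3.0000: CF_t = 5.800000, DF = 0.846789, PV = 4.911374
  t = 4.0000: CF_t = 5.800000, DF = 0.801125, PV = 4.646522
  t = 5.0000: CF_t = 5.800000, DF = 0.757923, PV = 4.395953
  t = 6.0000: CF_t = 5.800000, DF = 0.717051, PV = 4.158896
  t = 7.0000: CF_t = 105.800000, DF = 0.678383, PV = 71.772943
Price P = sum_t PV_t = 100.564240
First compute Macaulay numerator sum_t t * PV_t:
  t * PV_t at t = 1.0000: 5.487228
  t * PV_t at t = 2.0000: 10.382645
  t * PV_t at t = 3.0000: 14.734123
  t * PV_t at t = 4.0000: 18.586090
  t * PV_t at t = 5.0000: 21.979766
  t * PV_t at t = 6.0000: 24.953377
  t * PV_t at t = 7.0000: 502.410603
Macaulay duration D = 598.533832 / 100.564240 = 5.951756
Modified duration = D / (1 + y/m) = 5.951756 / (1 + 0.057000) = 5.630801


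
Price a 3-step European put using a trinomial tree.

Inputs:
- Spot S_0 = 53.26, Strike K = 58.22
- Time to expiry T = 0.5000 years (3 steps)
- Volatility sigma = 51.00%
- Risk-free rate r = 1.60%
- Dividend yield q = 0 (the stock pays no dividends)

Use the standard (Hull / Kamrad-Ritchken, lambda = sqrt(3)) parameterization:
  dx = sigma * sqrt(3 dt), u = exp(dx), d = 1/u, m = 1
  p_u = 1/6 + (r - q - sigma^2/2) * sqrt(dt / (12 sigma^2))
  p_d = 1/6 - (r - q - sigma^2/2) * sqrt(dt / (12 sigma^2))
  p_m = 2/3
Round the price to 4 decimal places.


dt = T/N = 0.166667; dx = sigma*sqrt(3*dt) = 0.360624
u = exp(dx) = 1.434225; d = 1/u = 0.697241
p_u = 0.140312, p_m = 0.666667, p_d = 0.193021
Discount per step: exp(-r*dt) = 0.997337
Stock lattice S(k, j) with j the centered position index:
  k=0: S(0,+0) = 53.2600
  k=1: S(1,-1) = 37.1350; S(1,+0) = 53.2600; S(1,+1) = 76.3868
  k=2: S(2,-2) = 25.8921; S(2,-1) = 37.1350; S(2,+0) = 53.2600; S(2,+1) = 76.3868; S(2,+2) = 109.5559
  k=3: S(3,-3) = 18.0530; S(3,-2) = 25.8921; S(3,-1) = 37.1350; S(3,+0) = 53.2600; S(3,+1) = 76.3868; S(3,+2) = 109.5559; S(3,+3) = 157.1277
Terminal payoffs V(N, j) = max(K - S_T, 0):
  V(3,-3) = 40.166994; V(3,-2) = 32.327932; V(3,-1) = 21.084955; V(3,+0) = 4.960000; V(3,+1) = 0.000000; V(3,+2) = 0.000000; V(3,+3) = 0.000000
Backward induction: V(k, j) = exp(-r*dt) * [p_u * V(k+1, j+1) + p_m * V(k+1, j) + p_d * V(k+1, j-1)]
  V(2,-2) = exp(-r*dt) * [p_u*21.084955 + p_m*32.327932 + p_d*40.166994] = 32.177594
  V(2,-1) = exp(-r*dt) * [p_u*4.960000 + p_m*21.084955 + p_d*32.327932] = 20.936662
  V(2,+0) = exp(-r*dt) * [p_u*0.000000 + p_m*4.960000 + p_d*21.084955] = 7.356870
  V(2,+1) = exp(-r*dt) * [p_u*0.000000 + p_m*0.000000 + p_d*4.960000] = 0.954837
  V(2,+2) = exp(-r*dt) * [p_u*0.000000 + p_m*0.000000 + p_d*0.000000] = 0.000000
  V(1,-1) = exp(-r*dt) * [p_u*7.356870 + p_m*20.936662 + p_d*32.177594] = 21.144535
  V(1,+0) = exp(-r*dt) * [p_u*0.954837 + p_m*7.356870 + p_d*20.936662] = 9.055599
  V(1,+1) = exp(-r*dt) * [p_u*0.000000 + p_m*0.954837 + p_d*7.356870] = 2.051114
  V(0,+0) = exp(-r*dt) * [p_u*2.051114 + p_m*9.055599 + p_d*21.144535] = 10.378497

Answer: Price = V(0,0) = 10.3785


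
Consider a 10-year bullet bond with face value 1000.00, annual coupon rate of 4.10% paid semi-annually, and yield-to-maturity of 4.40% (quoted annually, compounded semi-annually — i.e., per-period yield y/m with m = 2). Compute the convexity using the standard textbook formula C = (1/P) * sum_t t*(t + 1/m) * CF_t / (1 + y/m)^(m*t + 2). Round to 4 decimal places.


Answer: Convexity = 77.8135

Derivation:
Coupon per period c = face * coupon_rate / m = 20.500000
Periods per year m = 2; per-period yield y/m = 0.022000
Number of cashflows N = 20
Cashflows (t years, CF_t, discount factor 1/(1+y/m)^(m*t), PV):
  t = 0.5000: CF_t = 20.500000, DF = 0.978474, PV = 20.058708
  t = 1.0000: CF_t = 20.500000, DF = 0.957411, PV = 19.626916
  t = 1.5000: CF_t = 20.500000, DF = 0.936801, PV = 19.204419
  t = 2.0000: CF_t = 20.500000, DF = 0.916635, PV = 18.791017
  t = 2.5000: CF_t = 20.500000, DF = 0.896903, PV = 18.386513
  t = 3.0000: CF_t = 20.500000, DF = 0.877596, PV = 17.990718
  t = 3.5000: CF_t = 20.500000, DF = 0.858704, PV = 17.603442
  t = 4.0000: CF_t = 20.500000, DF = 0.840220, PV = 17.224503
  t = 4.5000: CF_t = 20.500000, DF = 0.822133, PV = 16.853721
  t = 5.0000: CF_t = 20.500000, DF = 0.804435, PV = 16.490921
  t = 5.5000: CF_t = 20.500000, DF = 0.787119, PV = 16.135930
  t = 6.0000: CF_t = 20.500000, DF = 0.770175, PV = 15.788581
  t = 6.5000: CF_t = 20.500000, DF = 0.753596, PV = 15.448710
  t = 7.0000: CF_t = 20.500000, DF = 0.737373, PV = 15.116154
  t = 7.5000: CF_t = 20.500000, DF = 0.721500, PV = 14.790758
  t = 8.0000: CF_t = 20.500000, DF = 0.705969, PV = 14.472366
  t = 8.5000: CF_t = 20.500000, DF = 0.690772, PV = 14.160828
  t = 9.0000: CF_t = 20.500000, DF = 0.675902, PV = 13.855996
  t = 9.5000: CF_t = 20.500000, DF = 0.661352, PV = 13.557726
  t = 10.0000: CF_t = 1020.500000, DF = 0.647116, PV = 660.381796
Price P = sum_t PV_t = 975.939722
Convexity numerator sum_t t*(t + 1/m) * CF_t / (1+y/m)^(m*t + 2):
  t = 0.5000: term = 9.602210
  t = 1.0000: term = 28.186525
  t = 1.5000: term = 55.159540
  t = 2.0000: term = 89.953588
  t = 2.5000: term = 132.025814
  t = 3.0000: term = 180.857279
  t = 3.5000: term = 235.952093
  t = 4.0000: term = 296.836572
  t = 4.5000: term = 363.058430
  t = 5.0000: term = 434.185989
  t = 5.5000: term = 509.807424
  t = 6.0000: term = 589.530022
  t = 6.5000: term = 672.979478
  t = 7.0000: term = 759.799200
  t = 7.5000: term = 849.649650
  t = 8.0000: term = 942.207701
  t = 8.5000: term = 1037.166011
  t = 9.0000: term = 1134.232428
  t = 9.5000: term = 1233.129407
  t = 10.0000: term = 66386.932289
Convexity = (1/P) * sum = 75941.251650 / 975.939722 = 77.813465


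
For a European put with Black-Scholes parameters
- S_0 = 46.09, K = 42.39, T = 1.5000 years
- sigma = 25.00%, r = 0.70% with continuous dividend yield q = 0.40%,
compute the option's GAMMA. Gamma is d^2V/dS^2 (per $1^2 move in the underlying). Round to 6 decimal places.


d1 = 0.4410992837; d2 = 0.1349130658
phi(d1) = 0.3619595469; exp(-qT) = 0.9940179641; exp(-rT) = 0.9895549326
Gamma = exp(-qT) * phi(d1) / (S * sigma * sqrt(T)) = 0.9940179641 * 0.3619595469 / (46.0900 * 0.2500 * 1.2247448714) = 0.025495

Answer: Gamma = 0.025495


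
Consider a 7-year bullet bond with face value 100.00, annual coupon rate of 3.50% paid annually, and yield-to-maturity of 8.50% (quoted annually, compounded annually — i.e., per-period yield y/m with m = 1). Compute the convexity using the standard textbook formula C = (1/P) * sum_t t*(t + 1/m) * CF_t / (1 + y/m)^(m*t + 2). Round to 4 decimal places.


Answer: Convexity = 40.4356

Derivation:
Coupon per period c = face * coupon_rate / m = 3.500000
Periods per year m = 1; per-period yield y/m = 0.085000
Number of cashflows N = 7
Cashflows (t years, CF_t, discount factor 1/(1+y/m)^(m*t), PV):
  t = 1.0000: CF_t = 3.500000, DF = 0.921659, PV = 3.225806
  t = 2.0000: CF_t = 3.500000, DF = 0.849455, PV = 2.973094
  t = 3.0000: CF_t = 3.500000, DF = 0.782908, PV = 2.740178
  t = 4.0000: CF_t = 3.500000, DF = 0.721574, PV = 2.525510
  t = 5.0000: CF_t = 3.500000, DF = 0.665045, PV = 2.327659
  t = 6.0000: CF_t = 3.500000, DF = 0.612945, PV = 2.145308
  t = 7.0000: CF_t = 103.500000, DF = 0.564926, PV = 58.469877
Price P = sum_t PV_t = 74.407432
Convexity numerator sum_t t*(t + 1/m) * CF_t / (1+y/m)^(m*t + 2):
  t = 1.0000: term = 5.480357
  t = 2.0000: term = 15.153060
  t = 3.0000: term = 27.931908
  t = 4.0000: term = 42.906156
  t = 5.0000: term = 59.317267
  t = 6.0000: term = 76.538409
  t = 7.0000: term = 2781.382598
Convexity = (1/P) * sum = 3008.709755 / 74.407432 = 40.435608


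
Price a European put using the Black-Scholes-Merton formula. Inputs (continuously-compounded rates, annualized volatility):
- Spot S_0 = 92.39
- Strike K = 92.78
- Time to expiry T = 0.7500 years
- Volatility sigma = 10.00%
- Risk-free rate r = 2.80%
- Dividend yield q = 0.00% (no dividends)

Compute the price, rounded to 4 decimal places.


Answer: Price = 2.4547

Derivation:
d1 = (ln(S/K) + (r - q + 0.5*sigma^2) * T) / (sigma * sqrt(T)) = 0.23714834
d2 = d1 - sigma * sqrt(T) = 0.15054580
exp(-rT) = 0.97921896; exp(-qT) = 1.00000000
P = K * exp(-rT) * N(-d2) - S_0 * exp(-qT) * N(-d1)
N(-d1) = 0.40627086; N(-d2) = 0.44016701
P = 92.7800 * 0.97921896 * 0.44016701 - 92.3900 * 1.00000000 * 0.40627086 = 2.4547


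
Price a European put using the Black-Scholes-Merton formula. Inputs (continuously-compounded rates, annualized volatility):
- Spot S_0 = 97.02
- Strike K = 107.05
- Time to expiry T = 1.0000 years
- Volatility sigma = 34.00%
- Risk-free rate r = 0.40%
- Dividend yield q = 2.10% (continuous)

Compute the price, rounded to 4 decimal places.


Answer: Price = 20.1858

Derivation:
d1 = (ln(S/K) + (r - q + 0.5*sigma^2) * T) / (sigma * sqrt(T)) = -0.16934962
d2 = d1 - sigma * sqrt(T) = -0.50934962
exp(-rT) = 0.99600799; exp(-qT) = 0.97921896
P = K * exp(-rT) * N(-d2) - S_0 * exp(-qT) * N(-d1)
N(-d1) = 0.56723918; N(-d2) = 0.69474641
P = 107.0500 * 0.99600799 * 0.69474641 - 97.0200 * 0.97921896 * 0.56723918 = 20.1858


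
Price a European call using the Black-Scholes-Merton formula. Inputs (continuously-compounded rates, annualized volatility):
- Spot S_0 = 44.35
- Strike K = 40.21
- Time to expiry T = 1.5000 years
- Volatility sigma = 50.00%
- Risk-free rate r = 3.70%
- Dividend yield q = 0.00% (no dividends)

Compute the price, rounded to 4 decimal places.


d1 = (ln(S/K) + (r - q + 0.5*sigma^2) * T) / (sigma * sqrt(T)) = 0.55684575
d2 = d1 - sigma * sqrt(T) = -0.05552669
exp(-rT) = 0.94601202; exp(-qT) = 1.00000000
C = S_0 * exp(-qT) * N(d1) - K * exp(-rT) * N(d2)
N(d1) = 0.71118359; N(d2) = 0.47785944
C = 44.3500 * 1.00000000 * 0.71118359 - 40.2100 * 0.94601202 * 0.47785944 = 13.3636

Answer: Price = 13.3636


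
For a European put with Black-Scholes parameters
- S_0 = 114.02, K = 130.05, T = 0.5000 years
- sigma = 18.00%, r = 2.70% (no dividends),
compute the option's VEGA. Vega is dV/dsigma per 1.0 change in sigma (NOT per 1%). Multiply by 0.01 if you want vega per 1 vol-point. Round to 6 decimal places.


Answer: Vega = 22.148671

Derivation:
d1 = -0.8638104457; d2 = -0.9910896664
phi(d1) = 0.2747145347; exp(-qT) = 1.0000000000; exp(-rT) = 0.9865907163
Vega = S * exp(-qT) * phi(d1) * sqrt(T) = 114.0200 * 1.0000000000 * 0.2747145347 * 0.7071067812 = 22.148671


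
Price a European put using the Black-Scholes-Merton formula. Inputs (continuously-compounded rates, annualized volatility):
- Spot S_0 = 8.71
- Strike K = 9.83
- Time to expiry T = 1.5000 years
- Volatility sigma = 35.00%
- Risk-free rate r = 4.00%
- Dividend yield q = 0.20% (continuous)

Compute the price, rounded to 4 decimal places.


d1 = (ln(S/K) + (r - q + 0.5*sigma^2) * T) / (sigma * sqrt(T)) = 0.06510477
d2 = d1 - sigma * sqrt(T) = -0.36355593
exp(-rT) = 0.94176453; exp(-qT) = 0.99700450
P = K * exp(-rT) * N(-d2) - S_0 * exp(-qT) * N(-d1)
N(-d1) = 0.47404529; N(-d2) = 0.64190518
P = 9.8300 * 0.94176453 * 0.64190518 - 8.7100 * 0.99700450 * 0.47404529 = 1.8259

Answer: Price = 1.8259


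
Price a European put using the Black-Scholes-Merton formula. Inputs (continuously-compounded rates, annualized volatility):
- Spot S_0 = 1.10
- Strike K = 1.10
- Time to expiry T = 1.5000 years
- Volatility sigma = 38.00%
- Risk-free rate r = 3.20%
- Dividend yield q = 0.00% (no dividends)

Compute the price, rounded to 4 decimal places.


d1 = (ln(S/K) + (r - q + 0.5*sigma^2) * T) / (sigma * sqrt(T)) = 0.33583794
d2 = d1 - sigma * sqrt(T) = -0.12956512
exp(-rT) = 0.95313379; exp(-qT) = 1.00000000
P = K * exp(-rT) * N(-d2) - S_0 * exp(-qT) * N(-d1)
N(-d1) = 0.36849654; N(-d2) = 0.55154475
P = 1.1000 * 0.95313379 * 0.55154475 - 1.1000 * 1.00000000 * 0.36849654 = 0.1729

Answer: Price = 0.1729


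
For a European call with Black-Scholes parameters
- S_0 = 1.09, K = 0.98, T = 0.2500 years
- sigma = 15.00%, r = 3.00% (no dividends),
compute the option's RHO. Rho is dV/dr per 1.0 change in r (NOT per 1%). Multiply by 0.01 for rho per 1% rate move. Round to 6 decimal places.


d1 = 1.5559053808; d2 = 1.4809053808
phi(d1) = 0.1189134561; exp(-qT) = 1.0000000000; exp(-rT) = 0.9925280548
N(d2) = 0.9306841055
Rho = K*T*exp(-rT)*N(d2) = 0.9800 * 0.2500 * 0.9925280548 * 0.9306841055 = 0.226314

Answer: Rho = 0.226314


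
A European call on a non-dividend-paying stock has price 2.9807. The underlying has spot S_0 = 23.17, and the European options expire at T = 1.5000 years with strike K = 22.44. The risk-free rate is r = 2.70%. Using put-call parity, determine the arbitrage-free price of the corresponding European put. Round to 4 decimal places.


Put-call parity: C - P = S_0 * exp(-qT) - K * exp(-rT).
S_0 * exp(-qT) = 23.1700 * 1.00000000 = 23.17000000
K * exp(-rT) = 22.4400 * 0.96030916 = 21.54933765
P = C - S*exp(-qT) + K*exp(-rT)
P = 2.9807 - 23.17000000 + 21.54933765 = 1.3600

Answer: Put price = 1.3600


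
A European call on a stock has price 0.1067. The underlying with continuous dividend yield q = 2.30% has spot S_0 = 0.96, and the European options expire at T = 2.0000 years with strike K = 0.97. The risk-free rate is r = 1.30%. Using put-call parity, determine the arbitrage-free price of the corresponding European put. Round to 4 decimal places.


Answer: Put price = 0.1350

Derivation:
Put-call parity: C - P = S_0 * exp(-qT) - K * exp(-rT).
S_0 * exp(-qT) = 0.9600 * 0.95504196 = 0.91684028
K * exp(-rT) = 0.9700 * 0.97433509 = 0.94510504
P = C - S*exp(-qT) + K*exp(-rT)
P = 0.1067 - 0.91684028 + 0.94510504 = 0.1350


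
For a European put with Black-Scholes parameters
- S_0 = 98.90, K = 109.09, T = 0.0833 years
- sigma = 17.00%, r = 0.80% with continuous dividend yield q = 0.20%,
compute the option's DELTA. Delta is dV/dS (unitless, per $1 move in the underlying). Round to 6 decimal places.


Answer: Delta = -0.975069

Derivation:
d1 = -1.9639374409; d2 = -2.0130023979
phi(d1) = 0.0579912194; exp(-qT) = 0.9998334139; exp(-rT) = 0.9993338220
N(-d1) = 0.9752313264
Delta = -exp(-qT) * N(-d1) = -0.9998334139 * 0.9752313264 = -0.975069


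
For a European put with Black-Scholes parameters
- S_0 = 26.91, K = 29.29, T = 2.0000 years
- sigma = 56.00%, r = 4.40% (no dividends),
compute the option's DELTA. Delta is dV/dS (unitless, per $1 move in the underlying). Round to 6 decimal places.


Answer: Delta = -0.344547

Derivation:
d1 = 0.4000858199; d2 = -0.3918737750
phi(d1) = 0.3682574972; exp(-qT) = 1.0000000000; exp(-rT) = 0.9157608767
N(-d1) = 0.3445466540
Delta = -exp(-qT) * N(-d1) = -1.0000000000 * 0.3445466540 = -0.344547


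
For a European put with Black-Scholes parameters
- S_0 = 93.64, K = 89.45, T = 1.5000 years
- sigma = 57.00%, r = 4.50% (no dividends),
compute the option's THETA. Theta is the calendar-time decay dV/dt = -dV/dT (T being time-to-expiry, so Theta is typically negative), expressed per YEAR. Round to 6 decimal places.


Answer: Theta = -5.467780

Derivation:
d1 = 0.5113171358; d2 = -0.1867874409
phi(d1) = 0.3500563491; exp(-qT) = 1.0000000000; exp(-rT) = 0.9347277206
Theta = -S*exp(-qT)*phi(d1)*sigma/(2*sqrt(T)) + r*K*exp(-rT)*N(-d2) - q*S*exp(-qT)*N(-d1)
N(-d1) = 0.3045645040; N(-d2) = 0.5740863528; sqrt(T) = 1.2247448714
Term 1 = -93.6400 * 1.0000000000 * 0.3500563491 * 0.5700 / (2 * 1.2247448714) = -7.6277876553
Term 2 = 0.0450 * 89.4500 * 0.9347277206 * 0.5740863528 = 2.1600072262
Term 3 = 0 (no dividend yield, q = 0)
Theta = -7.6277876553 + (2.1600072262) + (0.0000000000) = -5.467780


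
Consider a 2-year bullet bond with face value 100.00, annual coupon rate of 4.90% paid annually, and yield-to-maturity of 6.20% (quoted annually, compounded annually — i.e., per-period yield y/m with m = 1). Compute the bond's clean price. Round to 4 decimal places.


Coupon per period c = face * coupon_rate / m = 4.900000
Periods per year m = 1; per-period yield y/m = 0.062000
Number of cashflows N = 2
Cashflows (t years, CF_t, discount factor 1/(1+y/m)^(m*t), PV):
  t = 1.0000: CF_t = 4.900000, DF = 0.941620, PV = 4.613936
  t = 2.0000: CF_t = 104.900000, DF = 0.886647, PV = 93.009317
Price P = sum_t PV_t = 97.623253

Answer: Price = 97.6233


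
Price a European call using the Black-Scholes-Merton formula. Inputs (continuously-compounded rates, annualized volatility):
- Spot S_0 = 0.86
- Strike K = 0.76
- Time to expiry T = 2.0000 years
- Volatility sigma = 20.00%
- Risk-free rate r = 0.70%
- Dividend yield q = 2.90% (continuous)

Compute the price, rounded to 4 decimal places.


d1 = (ln(S/K) + (r - q + 0.5*sigma^2) * T) / (sigma * sqrt(T)) = 0.42289920
d2 = d1 - sigma * sqrt(T) = 0.14005648
exp(-rT) = 0.98609754; exp(-qT) = 0.94364995
C = S_0 * exp(-qT) * N(d1) - K * exp(-rT) * N(d2)
N(d1) = 0.66381560; N(d2) = 0.55569232
C = 0.8600 * 0.94364995 * 0.66381560 - 0.7600 * 0.98609754 * 0.55569232 = 0.1223

Answer: Price = 0.1223


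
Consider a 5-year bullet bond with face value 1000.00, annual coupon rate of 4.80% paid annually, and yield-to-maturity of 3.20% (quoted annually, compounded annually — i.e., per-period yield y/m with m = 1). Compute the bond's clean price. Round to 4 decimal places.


Answer: Price = 1072.8587

Derivation:
Coupon per period c = face * coupon_rate / m = 48.000000
Periods per year m = 1; per-period yield y/m = 0.032000
Number of cashflows N = 5
Cashflows (t years, CF_t, discount factor 1/(1+y/m)^(m*t), PV):
  t = 1.0000: CF_t = 48.000000, DF = 0.968992, PV = 46.511628
  t = 2.0000: CF_t = 48.000000, DF = 0.938946, PV = 45.069407
  t = 3.0000: CF_t = 48.000000, DF = 0.909831, PV = 43.671906
  t = 4.0000: CF_t = 48.000000, DF = 0.881620, PV = 42.317738
  t = 5.0000: CF_t = 1048.000000, DF = 0.854283, PV = 895.288067
Price P = sum_t PV_t = 1072.858746


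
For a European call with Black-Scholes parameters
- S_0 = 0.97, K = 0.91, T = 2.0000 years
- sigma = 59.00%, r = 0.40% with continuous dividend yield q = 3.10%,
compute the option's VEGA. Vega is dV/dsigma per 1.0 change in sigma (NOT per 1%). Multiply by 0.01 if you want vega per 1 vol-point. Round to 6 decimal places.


Answer: Vega = 0.469144

Derivation:
d1 = 0.4289998528; d2 = -0.4053861490
phi(d1) = 0.3638698719; exp(-qT) = 0.9398828868; exp(-rT) = 0.9920319148
Vega = S * exp(-qT) * phi(d1) * sqrt(T) = 0.9700 * 0.9398828868 * 0.3638698719 * 1.4142135624 = 0.469144


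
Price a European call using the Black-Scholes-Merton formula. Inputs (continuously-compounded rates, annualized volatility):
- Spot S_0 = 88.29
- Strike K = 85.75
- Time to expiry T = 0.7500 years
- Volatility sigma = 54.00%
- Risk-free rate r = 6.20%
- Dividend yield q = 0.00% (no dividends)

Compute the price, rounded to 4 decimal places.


d1 = (ln(S/K) + (r - q + 0.5*sigma^2) * T) / (sigma * sqrt(T)) = 0.39567902
d2 = d1 - sigma * sqrt(T) = -0.07197470
exp(-rT) = 0.95456456; exp(-qT) = 1.00000000
C = S_0 * exp(-qT) * N(d1) - K * exp(-rT) * N(d2)
N(d1) = 0.65382908; N(d2) = 0.47131102
C = 88.2900 * 1.00000000 * 0.65382908 - 85.7500 * 0.95456456 * 0.47131102 = 19.1479

Answer: Price = 19.1479


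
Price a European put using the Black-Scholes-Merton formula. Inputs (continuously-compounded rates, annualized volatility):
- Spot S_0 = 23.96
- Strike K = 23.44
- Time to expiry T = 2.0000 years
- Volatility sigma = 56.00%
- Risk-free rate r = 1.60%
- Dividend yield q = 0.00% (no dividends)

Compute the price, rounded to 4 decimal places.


d1 = (ln(S/K) + (r - q + 0.5*sigma^2) * T) / (sigma * sqrt(T)) = 0.46409162
d2 = d1 - sigma * sqrt(T) = -0.32786798
exp(-rT) = 0.96850658; exp(-qT) = 1.00000000
P = K * exp(-rT) * N(-d2) - S_0 * exp(-qT) * N(-d1)
N(-d1) = 0.32129105; N(-d2) = 0.62849426
P = 23.4400 * 0.96850658 * 0.62849426 - 23.9600 * 1.00000000 * 0.32129105 = 6.5698

Answer: Price = 6.5698


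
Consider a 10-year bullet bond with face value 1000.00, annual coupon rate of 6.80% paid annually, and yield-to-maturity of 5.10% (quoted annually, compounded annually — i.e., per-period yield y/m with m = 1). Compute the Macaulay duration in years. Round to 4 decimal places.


Coupon per period c = face * coupon_rate / m = 68.000000
Periods per year m = 1; per-period yield y/m = 0.051000
Number of cashflows N = 10
Cashflows (t years, CF_t, discount factor 1/(1+y/m)^(m*t), PV):
  t = 1.0000: CF_t = 68.000000, DF = 0.951475, PV = 64.700285
  t = 2.0000: CF_t = 68.000000, DF = 0.905304, PV = 61.560690
  t = 3.0000: CF_t = 68.000000, DF = 0.861374, PV = 58.573445
  t = 4.0000: CF_t = 68.000000, DF = 0.819576, PV = 55.731156
  t = 5.0000: CF_t = 68.000000, DF = 0.779806, PV = 53.026789
  t = 6.0000: CF_t = 68.000000, DF = 0.741965, PV = 50.453653
  t = 7.0000: CF_t = 68.000000, DF = 0.705961, PV = 48.005379
  t = 8.0000: CF_t = 68.000000, DF = 0.671705, PV = 45.675907
  t = 9.0000: CF_t = 68.000000, DF = 0.639110, PV = 43.459474
  t = 10.0000: CF_t = 1068.000000, DF = 0.608097, PV = 649.447564
Price P = sum_t PV_t = 1130.634343
Macaulay numerator sum_t t * PV_t:
  t * PV_t at t = 1.0000: 64.700285
  t * PV_t at t = 2.0000: 123.121380
  t * PV_t at t = 3.0000: 175.720334
  t * PV_t at t = 4.0000: 222.924623
  t * PV_t at t = 5.0000: 265.133947
  t * PV_t at t = 6.0000: 302.721918
  t * PV_t at t = 7.0000: 336.037651
  t * PV_t at t = 8.0000: 365.407260
  t * PV_t at t = 9.0000: 391.135269
  t * PV_t at t = 10.0000: 6494.475644
Macaulay duration D = (sum_t t * PV_t) / P = 8741.378311 / 1130.634343 = 7.731393

Answer: Macaulay duration = 7.7314 years


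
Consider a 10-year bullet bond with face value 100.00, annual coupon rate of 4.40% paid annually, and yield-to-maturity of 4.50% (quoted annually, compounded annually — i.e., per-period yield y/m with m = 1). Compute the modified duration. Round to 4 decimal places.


Coupon per period c = face * coupon_rate / m = 4.400000
Periods per year m = 1; per-period yield y/m = 0.045000
Number of cashflows N = 10
Cashflows (t years, CF_t, discount factor 1/(1+y/m)^(m*t), PV):
  t = 1.0000: CF_t = 4.400000, DF = 0.956938, PV = 4.210526
  t = 2.0000: CF_t = 4.400000, DF = 0.915730, PV = 4.029212
  t = 3.0000: CF_t = 4.400000, DF = 0.876297, PV = 3.855705
  t = 4.0000: CF_t = 4.400000, DF = 0.838561, PV = 3.689670
  t = 5.0000: CF_t = 4.400000, DF = 0.802451, PV = 3.530785
  t = 6.0000: CF_t = 4.400000, DF = 0.767896, PV = 3.378741
  t = 7.0000: CF_t = 4.400000, DF = 0.734828, PV = 3.233245
  t = 8.0000: CF_t = 4.400000, DF = 0.703185, PV = 3.094015
  t = 9.0000: CF_t = 4.400000, DF = 0.672904, PV = 2.960779
  t = 10.0000: CF_t = 104.400000, DF = 0.643928, PV = 67.226050
Price P = sum_t PV_t = 99.208728
First compute Macaulay numerator sum_t t * PV_t:
  t * PV_t at t = 1.0000: 4.210526
  t * PV_t at t = 2.0000: 8.058424
  t * PV_t at t = 3.0000: 11.567115
  t * PV_t at t = 4.0000: 14.758680
  t * PV_t at t = 5.0000: 17.653923
  t * PV_t at t = 6.0000: 20.272447
  t * PV_t at t = 7.0000: 22.632716
  t * PV_t at t = 8.0000: 24.752116
  t * PV_t at t = 9.0000: 26.647015
  t * PV_t at t = 10.0000: 672.260500
Macaulay duration D = 822.813464 / 99.208728 = 8.293761
Modified duration = D / (1 + y/m) = 8.293761 / (1 + 0.045000) = 7.936613

Answer: Modified duration = 7.9366


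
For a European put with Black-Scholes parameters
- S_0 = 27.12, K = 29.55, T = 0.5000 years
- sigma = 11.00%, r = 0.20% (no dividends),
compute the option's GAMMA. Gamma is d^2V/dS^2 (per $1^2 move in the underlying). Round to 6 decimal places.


d1 = -1.0514971064; d2 = -1.1292788524
phi(d1) = 0.2295208014; exp(-qT) = 1.0000000000; exp(-rT) = 0.9990004998
Gamma = exp(-qT) * phi(d1) / (S * sigma * sqrt(T)) = 1.0000000000 * 0.2295208014 / (27.1200 * 0.1100 * 0.7071067812) = 0.108806

Answer: Gamma = 0.108806


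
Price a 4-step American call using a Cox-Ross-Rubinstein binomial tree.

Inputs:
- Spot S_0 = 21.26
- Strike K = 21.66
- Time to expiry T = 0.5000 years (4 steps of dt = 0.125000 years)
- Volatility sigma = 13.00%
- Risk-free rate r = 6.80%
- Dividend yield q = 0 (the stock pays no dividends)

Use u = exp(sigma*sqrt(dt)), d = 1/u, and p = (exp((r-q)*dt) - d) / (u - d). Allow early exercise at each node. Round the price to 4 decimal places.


dt = T/N = 0.125000
u = exp(sigma*sqrt(dt)) = 1.047035; d = 1/u = 0.955078
p = (exp((r-q)*dt) - d) / (u - d) = 0.581341
Discount per step: exp(-r*dt) = 0.991536
Stock lattice S(k, i) with i counting down-moves:
  k=0: S(0,0) = 21.2600
  k=1: S(1,0) = 22.2600; S(1,1) = 20.3050
  k=2: S(2,0) = 23.3069; S(2,1) = 21.2600; S(2,2) = 19.3928
  k=3: S(3,0) = 24.4032; S(3,1) = 22.2600; S(3,2) = 20.3050; S(3,3) = 18.5217
  k=4: S(4,0) = 25.5510; S(4,1) = 23.3069; S(4,2) = 21.2600; S(4,3) = 19.3928; S(4,4) = 17.6896
Terminal payoffs V(N, i) = max(S_T - K, 0):
  V(4,0) = 3.890966; V(4,1) = 1.646942; V(4,2) = 0.000000; V(4,3) = 0.000000; V(4,4) = 0.000000
Backward induction: V(k, i) = exp(-r*dt) * [p * V(k+1, i) + (1-p) * V(k+1, i+1)]; then take max(V_cont, immediate exercise) for American.
  V(3,0) = exp(-r*dt) * [p*3.890966 + (1-p)*1.646942] = 2.926503; exercise = 2.743174; V(3,0) = max -> 2.926503
  V(3,1) = exp(-r*dt) * [p*1.646942 + (1-p)*0.000000] = 0.949331; exercise = 0.599955; V(3,1) = max -> 0.949331
  V(3,2) = exp(-r*dt) * [p*0.000000 + (1-p)*0.000000] = 0.000000; exercise = 0.000000; V(3,2) = max -> 0.000000
  V(3,3) = exp(-r*dt) * [p*0.000000 + (1-p)*0.000000] = 0.000000; exercise = 0.000000; V(3,3) = max -> 0.000000
  V(2,0) = exp(-r*dt) * [p*2.926503 + (1-p)*0.949331] = 2.080978; exercise = 1.646942; V(2,0) = max -> 2.080978
  V(2,1) = exp(-r*dt) * [p*0.949331 + (1-p)*0.000000] = 0.547214; exercise = 0.000000; V(2,1) = max -> 0.547214
  V(2,2) = exp(-r*dt) * [p*0.000000 + (1-p)*0.000000] = 0.000000; exercise = 0.000000; V(2,2) = max -> 0.000000
  V(1,0) = exp(-r*dt) * [p*2.080978 + (1-p)*0.547214] = 1.426675; exercise = 0.599955; V(1,0) = max -> 1.426675
  V(1,1) = exp(-r*dt) * [p*0.547214 + (1-p)*0.000000] = 0.315425; exercise = 0.000000; V(1,1) = max -> 0.315425
  V(0,0) = exp(-r*dt) * [p*1.426675 + (1-p)*0.315425] = 0.953302; exercise = 0.000000; V(0,0) = max -> 0.953302

Answer: Price = V(0,0) = 0.9533


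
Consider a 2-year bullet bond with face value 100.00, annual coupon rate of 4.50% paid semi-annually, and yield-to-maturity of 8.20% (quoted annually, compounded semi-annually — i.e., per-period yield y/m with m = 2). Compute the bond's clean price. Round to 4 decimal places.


Answer: Price = 93.3005

Derivation:
Coupon per period c = face * coupon_rate / m = 2.250000
Periods per year m = 2; per-period yield y/m = 0.041000
Number of cashflows N = 4
Cashflows (t years, CF_t, discount factor 1/(1+y/m)^(m*t), PV):
  t = 0.5000: CF_t = 2.250000, DF = 0.960615, PV = 2.161383
  t = 1.0000: CF_t = 2.250000, DF = 0.922781, PV = 2.076257
  t = 1.5000: CF_t = 2.250000, DF = 0.886437, PV = 1.994483
  t = 2.0000: CF_t = 102.250000, DF = 0.851524, PV = 87.068367
Price P = sum_t PV_t = 93.300490


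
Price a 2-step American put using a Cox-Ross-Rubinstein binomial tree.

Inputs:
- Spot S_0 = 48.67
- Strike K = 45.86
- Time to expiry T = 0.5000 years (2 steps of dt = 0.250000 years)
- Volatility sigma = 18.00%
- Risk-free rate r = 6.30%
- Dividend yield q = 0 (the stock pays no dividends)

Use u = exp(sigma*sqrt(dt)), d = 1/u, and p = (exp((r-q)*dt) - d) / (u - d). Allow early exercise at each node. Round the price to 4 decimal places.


Answer: Price = V(0,0) = 0.9522

Derivation:
dt = T/N = 0.250000
u = exp(sigma*sqrt(dt)) = 1.094174; d = 1/u = 0.913931
p = (exp((r-q)*dt) - d) / (u - d) = 0.565589
Discount per step: exp(-r*dt) = 0.984373
Stock lattice S(k, i) with i counting down-moves:
  k=0: S(0,0) = 48.6700
  k=1: S(1,0) = 53.2535; S(1,1) = 44.4810
  k=2: S(2,0) = 58.2686; S(2,1) = 48.6700; S(2,2) = 40.6526
Terminal payoffs V(N, i) = max(K - S_T, 0):
  V(2,0) = 0.000000; V(2,1) = 0.000000; V(2,2) = 5.207399
Backward induction: V(k, i) = exp(-r*dt) * [p * V(k+1, i) + (1-p) * V(k+1, i+1)]; then take max(V_cont, immediate exercise) for American.
  V(1,0) = exp(-r*dt) * [p*0.000000 + (1-p)*0.000000] = 0.000000; exercise = 0.000000; V(1,0) = max -> 0.000000
  V(1,1) = exp(-r*dt) * [p*0.000000 + (1-p)*5.207399] = 2.226802; exercise = 1.378969; V(1,1) = max -> 2.226802
  V(0,0) = exp(-r*dt) * [p*0.000000 + (1-p)*2.226802] = 0.952231; exercise = 0.000000; V(0,0) = max -> 0.952231


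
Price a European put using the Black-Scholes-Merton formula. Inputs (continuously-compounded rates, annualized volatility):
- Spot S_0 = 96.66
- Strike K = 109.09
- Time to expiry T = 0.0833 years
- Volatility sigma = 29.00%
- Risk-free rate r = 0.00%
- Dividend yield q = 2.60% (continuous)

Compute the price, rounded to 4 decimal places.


Answer: Price = 12.9075

Derivation:
d1 = (ln(S/K) + (r - q + 0.5*sigma^2) * T) / (sigma * sqrt(T)) = -1.42936636
d2 = d1 - sigma * sqrt(T) = -1.51306540
exp(-rT) = 1.00000000; exp(-qT) = 0.99783654
P = K * exp(-rT) * N(-d2) - S_0 * exp(-qT) * N(-d1)
N(-d1) = 0.92355052; N(-d2) = 0.93486848
P = 109.0900 * 1.00000000 * 0.93486848 - 96.6600 * 0.99783654 * 0.92355052 = 12.9075


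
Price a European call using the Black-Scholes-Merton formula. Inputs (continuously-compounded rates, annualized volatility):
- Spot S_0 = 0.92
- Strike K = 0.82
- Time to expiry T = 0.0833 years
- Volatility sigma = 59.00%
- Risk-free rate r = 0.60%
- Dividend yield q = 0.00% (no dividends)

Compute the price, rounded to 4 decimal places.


d1 = (ln(S/K) + (r - q + 0.5*sigma^2) * T) / (sigma * sqrt(T)) = 0.76382569
d2 = d1 - sigma * sqrt(T) = 0.59354143
exp(-rT) = 0.99950032; exp(-qT) = 1.00000000
C = S_0 * exp(-qT) * N(d1) - K * exp(-rT) * N(d2)
N(d1) = 0.77751444; N(d2) = 0.72359057
C = 0.9200 * 1.00000000 * 0.77751444 - 0.8200 * 0.99950032 * 0.72359057 = 0.1223

Answer: Price = 0.1223


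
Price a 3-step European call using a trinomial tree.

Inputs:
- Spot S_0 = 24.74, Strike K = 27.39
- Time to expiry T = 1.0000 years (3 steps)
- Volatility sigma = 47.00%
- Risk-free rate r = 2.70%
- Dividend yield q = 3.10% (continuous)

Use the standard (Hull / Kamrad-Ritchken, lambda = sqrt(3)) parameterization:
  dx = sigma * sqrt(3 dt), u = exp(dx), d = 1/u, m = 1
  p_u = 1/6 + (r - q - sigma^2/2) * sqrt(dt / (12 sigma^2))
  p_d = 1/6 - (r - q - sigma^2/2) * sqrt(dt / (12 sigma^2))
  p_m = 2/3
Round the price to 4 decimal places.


Answer: Price = V(0,0) = 3.3692

Derivation:
dt = T/N = 0.333333; dx = sigma*sqrt(3*dt) = 0.470000
u = exp(dx) = 1.599994; d = 1/u = 0.625002
p_u = 0.126082, p_m = 0.666667, p_d = 0.207252
Discount per step: exp(-r*dt) = 0.991040
Stock lattice S(k, j) with j the centered position index:
  k=0: S(0,+0) = 24.7400
  k=1: S(1,-1) = 15.4626; S(1,+0) = 24.7400; S(1,+1) = 39.5839
  k=2: S(2,-2) = 9.6641; S(2,-1) = 15.4626; S(2,+0) = 24.7400; S(2,+1) = 39.5839; S(2,+2) = 63.3339
  k=3: S(3,-3) = 6.0401; S(3,-2) = 9.6641; S(3,-1) = 15.4626; S(3,+0) = 24.7400; S(3,+1) = 39.5839; S(3,+2) = 63.3339; S(3,+3) = 101.3339
Terminal payoffs V(N, j) = max(S_T - K, 0):
  V(3,-3) = 0.000000; V(3,-2) = 0.000000; V(3,-1) = 0.000000; V(3,+0) = 0.000000; V(3,+1) = 12.193856; V(3,+2) = 35.943940; V(3,+3) = 73.943937
Backward induction: V(k, j) = exp(-r*dt) * [p_u * V(k+1, j+1) + p_m * V(k+1, j) + p_d * V(k+1, j-1)]
  V(2,-2) = exp(-r*dt) * [p_u*0.000000 + p_m*0.000000 + p_d*0.000000] = 0.000000
  V(2,-1) = exp(-r*dt) * [p_u*0.000000 + p_m*0.000000 + p_d*0.000000] = 0.000000
  V(2,+0) = exp(-r*dt) * [p_u*12.193856 + p_m*0.000000 + p_d*0.000000] = 1.523646
  V(2,+1) = exp(-r*dt) * [p_u*35.943940 + p_m*12.193856 + p_d*0.000000] = 12.547667
  V(2,+2) = exp(-r*dt) * [p_u*73.943937 + p_m*35.943940 + p_d*12.193856] = 35.491923
  V(1,-1) = exp(-r*dt) * [p_u*1.523646 + p_m*0.000000 + p_d*0.000000] = 0.190382
  V(1,+0) = exp(-r*dt) * [p_u*12.547667 + p_m*1.523646 + p_d*0.000000] = 2.574518
  V(1,+1) = exp(-r*dt) * [p_u*35.491923 + p_m*12.547667 + p_d*1.523646] = 13.037896
  V(0,+0) = exp(-r*dt) * [p_u*13.037896 + p_m*2.574518 + p_d*0.190382] = 3.369181


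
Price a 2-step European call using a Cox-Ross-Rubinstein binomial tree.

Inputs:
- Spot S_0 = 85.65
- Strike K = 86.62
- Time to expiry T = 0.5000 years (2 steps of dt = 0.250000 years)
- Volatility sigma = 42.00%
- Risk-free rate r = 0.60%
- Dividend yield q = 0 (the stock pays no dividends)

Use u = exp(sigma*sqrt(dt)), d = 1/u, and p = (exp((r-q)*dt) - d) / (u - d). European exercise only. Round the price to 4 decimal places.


Answer: Price = V(0,0) = 8.8787

Derivation:
dt = T/N = 0.250000
u = exp(sigma*sqrt(dt)) = 1.233678; d = 1/u = 0.810584
p = (exp((r-q)*dt) - d) / (u - d) = 0.451240
Discount per step: exp(-r*dt) = 0.998501
Stock lattice S(k, i) with i counting down-moves:
  k=0: S(0,0) = 85.6500
  k=1: S(1,0) = 105.6645; S(1,1) = 69.4265
  k=2: S(2,0) = 130.3560; S(2,1) = 85.6500; S(2,2) = 56.2761
Terminal payoffs V(N, i) = max(S_T - K, 0):
  V(2,0) = 43.736007; V(2,1) = 0.000000; V(2,2) = 0.000000
Backward induction: V(k, i) = exp(-r*dt) * [p * V(k+1, i) + (1-p) * V(k+1, i+1)].
  V(1,0) = exp(-r*dt) * [p*43.736007 + (1-p)*0.000000] = 19.705858
  V(1,1) = exp(-r*dt) * [p*0.000000 + (1-p)*0.000000] = 0.000000
  V(0,0) = exp(-r*dt) * [p*19.705858 + (1-p)*0.000000] = 8.878744


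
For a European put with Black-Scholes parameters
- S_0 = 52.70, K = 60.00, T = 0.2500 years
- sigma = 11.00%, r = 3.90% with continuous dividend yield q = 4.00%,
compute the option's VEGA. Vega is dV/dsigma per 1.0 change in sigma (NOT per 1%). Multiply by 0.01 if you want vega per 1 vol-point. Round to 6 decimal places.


Answer: Vega = 0.680213

Derivation:
d1 = -2.3357564850; d2 = -2.3907564850
phi(d1) = 0.0260739718; exp(-qT) = 0.9900498337; exp(-rT) = 0.9902973771
Vega = S * exp(-qT) * phi(d1) * sqrt(T) = 52.7000 * 0.9900498337 * 0.0260739718 * 0.5000000000 = 0.680213


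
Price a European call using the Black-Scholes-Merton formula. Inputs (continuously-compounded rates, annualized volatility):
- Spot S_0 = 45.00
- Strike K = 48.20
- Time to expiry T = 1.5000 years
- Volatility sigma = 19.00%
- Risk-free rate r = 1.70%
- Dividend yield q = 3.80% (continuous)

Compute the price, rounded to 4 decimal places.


Answer: Price = 2.2811

Derivation:
d1 = (ln(S/K) + (r - q + 0.5*sigma^2) * T) / (sigma * sqrt(T)) = -0.31422884
d2 = d1 - sigma * sqrt(T) = -0.54693037
exp(-rT) = 0.97482238; exp(-qT) = 0.94459407
C = S_0 * exp(-qT) * N(d1) - K * exp(-rT) * N(d2)
N(d1) = 0.37667362; N(d2) = 0.29221329
C = 45.0000 * 0.94459407 * 0.37667362 - 48.2000 * 0.97482238 * 0.29221329 = 2.2811


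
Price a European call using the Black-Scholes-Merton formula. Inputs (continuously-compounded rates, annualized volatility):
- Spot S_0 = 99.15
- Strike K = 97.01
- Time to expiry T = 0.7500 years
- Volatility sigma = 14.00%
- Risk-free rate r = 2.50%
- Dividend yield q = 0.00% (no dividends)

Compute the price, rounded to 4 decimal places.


Answer: Price = 6.9288

Derivation:
d1 = (ln(S/K) + (r - q + 0.5*sigma^2) * T) / (sigma * sqrt(T)) = 0.39523576
d2 = d1 - sigma * sqrt(T) = 0.27399220
exp(-rT) = 0.98142469; exp(-qT) = 1.00000000
C = S_0 * exp(-qT) * N(d1) - K * exp(-rT) * N(d2)
N(d1) = 0.65366555; N(d2) = 0.60795469
C = 99.1500 * 1.00000000 * 0.65366555 - 97.0100 * 0.98142469 * 0.60795469 = 6.9288


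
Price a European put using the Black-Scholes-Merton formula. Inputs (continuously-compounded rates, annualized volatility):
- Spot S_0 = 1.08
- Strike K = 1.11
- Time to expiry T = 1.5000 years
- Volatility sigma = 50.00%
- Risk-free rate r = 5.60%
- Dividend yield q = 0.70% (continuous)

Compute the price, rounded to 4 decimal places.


Answer: Price = 0.2279

Derivation:
d1 = (ln(S/K) + (r - q + 0.5*sigma^2) * T) / (sigma * sqrt(T)) = 0.38146888
d2 = d1 - sigma * sqrt(T) = -0.23090356
exp(-rT) = 0.91943126; exp(-qT) = 0.98955493
P = K * exp(-rT) * N(-d2) - S_0 * exp(-qT) * N(-d1)
N(-d1) = 0.35142768; N(-d2) = 0.59130514
P = 1.1100 * 0.91943126 * 0.59130514 - 1.0800 * 0.98955493 * 0.35142768 = 0.2279


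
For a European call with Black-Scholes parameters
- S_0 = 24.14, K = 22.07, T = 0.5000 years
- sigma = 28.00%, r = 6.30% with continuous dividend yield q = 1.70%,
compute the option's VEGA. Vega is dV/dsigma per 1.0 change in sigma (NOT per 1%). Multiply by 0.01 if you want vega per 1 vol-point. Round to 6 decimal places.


Answer: Vega = 5.401989

Derivation:
d1 = 0.6679683976; d2 = 0.4699784989
phi(d1) = 0.3191706318; exp(-qT) = 0.9915360229; exp(-rT) = 0.9689909565
Vega = S * exp(-qT) * phi(d1) * sqrt(T) = 24.1400 * 0.9915360229 * 0.3191706318 * 0.7071067812 = 5.401989


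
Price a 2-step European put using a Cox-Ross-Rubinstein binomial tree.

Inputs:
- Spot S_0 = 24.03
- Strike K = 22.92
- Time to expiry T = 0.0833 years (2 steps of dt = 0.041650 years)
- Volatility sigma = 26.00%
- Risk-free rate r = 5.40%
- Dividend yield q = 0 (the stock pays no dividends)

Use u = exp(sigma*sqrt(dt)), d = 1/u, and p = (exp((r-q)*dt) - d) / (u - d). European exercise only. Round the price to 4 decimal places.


Answer: Price = V(0,0) = 0.3156

Derivation:
dt = T/N = 0.041650
u = exp(sigma*sqrt(dt)) = 1.054495; d = 1/u = 0.948322
p = (exp((r-q)*dt) - d) / (u - d) = 0.507945
Discount per step: exp(-r*dt) = 0.997753
Stock lattice S(k, i) with i counting down-moves:
  k=0: S(0,0) = 24.0300
  k=1: S(1,0) = 25.3395; S(1,1) = 22.7882
  k=2: S(2,0) = 26.7204; S(2,1) = 24.0300; S(2,2) = 21.6105
Terminal payoffs V(N, i) = max(K - S_T, 0):
  V(2,0) = 0.000000; V(2,1) = 0.000000; V(2,2) = 1.309491
Backward induction: V(k, i) = exp(-r*dt) * [p * V(k+1, i) + (1-p) * V(k+1, i+1)].
  V(1,0) = exp(-r*dt) * [p*0.000000 + (1-p)*0.000000] = 0.000000
  V(1,1) = exp(-r*dt) * [p*0.000000 + (1-p)*1.309491] = 0.642894
  V(0,0) = exp(-r*dt) * [p*0.000000 + (1-p)*0.642894] = 0.315629
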